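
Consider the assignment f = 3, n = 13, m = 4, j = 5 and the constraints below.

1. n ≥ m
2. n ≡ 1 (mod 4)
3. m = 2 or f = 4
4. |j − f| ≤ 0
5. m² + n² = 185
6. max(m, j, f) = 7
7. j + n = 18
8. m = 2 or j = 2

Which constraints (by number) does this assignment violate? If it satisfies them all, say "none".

Constraints 3, 4, 6, 8 are violated.

1. n = 13, m = 4; 13 ≥ 4 — holds.
2. 13 mod 4 = 1 — holds.
3. m = 4 ≠ 2 and f = 3 ≠ 4; both disjuncts false — does not hold.
4. |5 − 3| = 2; 2 > 0, exceeds bound 0 — does not hold.
5. m² + n² = 4² + 13² = 16 + 169 = 185 — holds.
6. max(4, 5, 3) = 5, not 7 — does not hold.
7. j + n = 5 + 13 = 18 — holds.
8. m = 4 ≠ 2 and j = 5 ≠ 2; both disjuncts false — does not hold.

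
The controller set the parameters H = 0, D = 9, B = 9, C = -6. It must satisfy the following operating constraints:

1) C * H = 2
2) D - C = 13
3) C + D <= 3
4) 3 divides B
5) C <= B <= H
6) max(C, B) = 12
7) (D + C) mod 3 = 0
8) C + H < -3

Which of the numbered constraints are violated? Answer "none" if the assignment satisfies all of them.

Constraints 1, 2, 5, 6 do not hold.

1) C * H = -6 * 0 = 0, not 2 — violated.
2) D - C = 9 - (-6) = 15, not 13 — violated.
3) C + D = -6 + 9 = 3; 3 ≤ 3 — satisfied.
4) 9 / 3 = 3, so 3 divides 9 — satisfied.
5) values -6, 9, 0; B = 9 is not <= H = 0 — violated.
6) max(-6, 9) = 9, not 12 — violated.
7) D + C = 3; 3 mod 3 = 0 — satisfied.
8) C + H = -6 + 0 = -6; -6 < -3 — satisfied.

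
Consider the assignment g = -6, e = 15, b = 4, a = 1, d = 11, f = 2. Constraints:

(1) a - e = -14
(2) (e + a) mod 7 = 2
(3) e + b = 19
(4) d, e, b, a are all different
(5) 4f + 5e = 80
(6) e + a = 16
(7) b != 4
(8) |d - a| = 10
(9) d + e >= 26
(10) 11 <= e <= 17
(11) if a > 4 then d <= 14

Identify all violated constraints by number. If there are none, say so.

No — constraints 5 and 7 are not satisfied.

(1) a - e = 1 - 15 = -14  true
(2) e + a = 16; 16 mod 7 = 2  true
(3) e + b = 15 + 4 = 19  true
(4) values 11, 15, 4, 1 are pairwise distinct  true
(5) 4f + 5e = 4(2) + 5(15) = 83, not 80  false
(6) e + a = 15 + 1 = 16  true
(7) b = 4, but 4 is required to differ  false
(8) |11 - 1| = 10  true
(9) d + e = 11 + 15 = 26; 26 ≥ 26  true
(10) e = 15 lies in [11, 17]  true
(11) a = 1, not > 4; antecedent false, conditional vacuously true  true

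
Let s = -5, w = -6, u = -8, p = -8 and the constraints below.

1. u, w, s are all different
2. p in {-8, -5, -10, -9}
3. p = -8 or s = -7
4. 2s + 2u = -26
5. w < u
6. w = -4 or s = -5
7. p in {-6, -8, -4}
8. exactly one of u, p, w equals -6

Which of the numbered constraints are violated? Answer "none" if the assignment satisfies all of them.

Constraint 5 is violated.

1. values -8, -6, -5 are pairwise distinct  ✓
2. p = -8 is in {-8, -5, -10, -9}  ✓
3. p = -8 = -8 (first disjunct)  ✓
4. 2s + 2u = 2(-5) + 2(-8) = -26  ✓
5. w = -6, u = -8; -6 ≥ -8 (want <)  ✗
6. w = -6 ≠ -4, but s = -5 = -5 (second disjunct)  ✓
7. p = -8 is in {-6, -8, -4}  ✓
8. u=-8, p=-8, w=-6; 1 of them equals -6  ✓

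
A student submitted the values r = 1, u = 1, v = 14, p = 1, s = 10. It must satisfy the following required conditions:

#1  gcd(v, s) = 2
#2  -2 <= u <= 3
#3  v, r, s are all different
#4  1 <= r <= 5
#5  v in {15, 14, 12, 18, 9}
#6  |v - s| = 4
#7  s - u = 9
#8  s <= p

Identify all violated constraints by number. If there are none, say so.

Violated: 8.

#1 gcd(14, 10) = 2  holds
#2 u = 1 lies in [-2, 3]  holds
#3 values 14, 1, 10 are pairwise distinct  holds
#4 r = 1 lies in [1, 5]  holds
#5 v = 14 is in {15, 14, 12, 18, 9}  holds
#6 |14 - 10| = 4  holds
#7 s - u = 10 - 1 = 9  holds
#8 s = 10, p = 1; 10 > 1 (want ≤)  fails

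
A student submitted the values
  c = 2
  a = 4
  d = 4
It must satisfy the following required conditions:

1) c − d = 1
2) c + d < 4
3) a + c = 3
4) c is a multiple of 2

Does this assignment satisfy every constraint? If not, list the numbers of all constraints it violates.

1) c − d = 2 − 4 = -2, not 1  ✗
2) c + d = 2 + 4 = 6; 6 ≥ 4, bound 4 not met  ✗
3) a + c = 4 + 2 = 6, not 3  ✗
4) 2 / 2 = 1, so 2 divides 2  ✓

Violated: 1, 2, and 3.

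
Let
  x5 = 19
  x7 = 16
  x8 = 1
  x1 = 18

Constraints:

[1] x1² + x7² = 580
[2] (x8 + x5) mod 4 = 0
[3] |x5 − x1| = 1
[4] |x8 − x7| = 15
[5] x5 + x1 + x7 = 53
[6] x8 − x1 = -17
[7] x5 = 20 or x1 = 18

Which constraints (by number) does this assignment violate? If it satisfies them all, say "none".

The assignment satisfies every constraint.

[1] x1² + x7² = 18² + 16² = 324 + 256 = 580 — holds.
[2] x8 + x5 = 20; 20 mod 4 = 0 — holds.
[3] |19 − 18| = 1 — holds.
[4] |1 − 16| = 15 — holds.
[5] x5 + x1 + x7 = 19 + 18 + 16 = 53 — holds.
[6] x8 − x1 = 1 − 18 = -17 — holds.
[7] x5 = 19 ≠ 20, but x1 = 18 = 18 (second disjunct) — holds.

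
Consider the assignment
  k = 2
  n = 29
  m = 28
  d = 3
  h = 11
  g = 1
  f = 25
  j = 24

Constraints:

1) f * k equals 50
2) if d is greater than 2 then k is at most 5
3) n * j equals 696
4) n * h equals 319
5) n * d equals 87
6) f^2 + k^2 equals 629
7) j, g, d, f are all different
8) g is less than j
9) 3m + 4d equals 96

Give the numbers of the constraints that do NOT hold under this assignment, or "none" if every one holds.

All constraints are satisfied.

1) f * k = 25 * 2 = 50  ✔
2) d = 3 > 2, so we need k ≤ 5; k = 2 ≤ 5  ✔
3) n * j = 29 * 24 = 696  ✔
4) n * h = 29 * 11 = 319  ✔
5) n * d = 29 * 3 = 87  ✔
6) f^2 + k^2 = 25^2 + 2^2 = 625 + 4 = 629  ✔
7) values 24, 1, 3, 25 are pairwise distinct  ✔
8) g = 1, j = 24; 1 < 24  ✔
9) 3m + 4d = 3(28) + 4(3) = 96  ✔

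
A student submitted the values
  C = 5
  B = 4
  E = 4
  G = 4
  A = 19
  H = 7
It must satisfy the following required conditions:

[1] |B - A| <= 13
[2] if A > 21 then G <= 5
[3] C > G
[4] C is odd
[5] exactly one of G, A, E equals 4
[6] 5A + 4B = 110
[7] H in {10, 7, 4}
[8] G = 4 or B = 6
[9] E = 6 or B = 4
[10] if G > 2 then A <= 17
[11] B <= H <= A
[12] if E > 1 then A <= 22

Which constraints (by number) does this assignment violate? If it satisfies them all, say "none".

[1] |4 - 19| = 15; 15 > 13, exceeds bound 13  fails
[2] A = 19, not > 21; antecedent false, conditional vacuously true  holds
[3] C = 5, G = 4; 5 > 4  holds
[4] C = 5 is odd  holds
[5] G=4, A=19, E=4; 2 of them equal 4, not exactly one  fails
[6] 5A + 4B = 5(19) + 4(4) = 111, not 110  fails
[7] H = 7 is in {10, 7, 4}  holds
[8] G = 4 = 4 (first disjunct)  holds
[9] E = 4 ≠ 6, but B = 4 = 4 (second disjunct)  holds
[10] G = 4 > 2, so we need A ≤ 17; but A = 19 > 17  fails
[11] values 4 <= 7 <= 19  holds
[12] E = 4 > 1, so we need A ≤ 22; A = 19 ≤ 22  holds

Constraints 1, 5, 6, 10 are violated.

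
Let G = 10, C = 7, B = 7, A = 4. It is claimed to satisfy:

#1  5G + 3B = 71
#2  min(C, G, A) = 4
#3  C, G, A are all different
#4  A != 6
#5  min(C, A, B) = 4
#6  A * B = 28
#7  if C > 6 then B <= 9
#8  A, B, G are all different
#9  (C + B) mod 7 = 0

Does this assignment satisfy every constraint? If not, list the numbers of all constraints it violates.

#1 5G + 3B = 5(10) + 3(7) = 71 — holds.
#2 min(7, 10, 4) = 4 — holds.
#3 values 7, 10, 4 are pairwise distinct — holds.
#4 A = 4, and 4 ≠ 6 — holds.
#5 min(7, 4, 7) = 4 — holds.
#6 A * B = 4 * 7 = 28 — holds.
#7 C = 7 > 6, so we need B ≤ 9; B = 7 ≤ 9 — holds.
#8 values 4, 7, 10 are pairwise distinct — holds.
#9 C + B = 14; 14 mod 7 = 0 — holds.

All constraints are satisfied.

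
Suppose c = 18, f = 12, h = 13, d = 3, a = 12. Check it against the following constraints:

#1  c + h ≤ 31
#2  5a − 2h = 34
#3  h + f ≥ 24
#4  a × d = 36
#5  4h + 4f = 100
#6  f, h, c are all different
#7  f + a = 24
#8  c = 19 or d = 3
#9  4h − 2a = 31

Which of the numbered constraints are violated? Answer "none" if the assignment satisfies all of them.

#1 c + h = 18 + 13 = 31; 31 ≤ 31 — holds.
#2 5a − 2h = 5(12) − 2(13) = 34 — holds.
#3 h + f = 13 + 12 = 25; 25 ≥ 24 — holds.
#4 a × d = 12 × 3 = 36 — holds.
#5 4h + 4f = 4(13) + 4(12) = 100 — holds.
#6 values 12, 13, 18 are pairwise distinct — holds.
#7 f + a = 12 + 12 = 24 — holds.
#8 c = 18 ≠ 19, but d = 3 = 3 (second disjunct) — holds.
#9 4h − 2a = 4(13) − 2(12) = 28, not 31 — fails.

The assignment fails constraint 9.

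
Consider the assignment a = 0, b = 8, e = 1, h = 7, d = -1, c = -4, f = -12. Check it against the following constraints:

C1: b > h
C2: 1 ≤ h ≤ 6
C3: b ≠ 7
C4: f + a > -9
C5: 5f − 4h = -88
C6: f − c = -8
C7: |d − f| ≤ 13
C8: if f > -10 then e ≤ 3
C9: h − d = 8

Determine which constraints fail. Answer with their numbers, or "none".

The assignment fails constraints 2, 4.

C1: b = 8, h = 7; 8 > 7 — holds.
C2: h = 7 is outside [1, 6] — fails.
C3: b = 8, and 8 ≠ 7 — holds.
C4: f + a = -12 + 0 = -12; -12 ≤ -9, bound -9 not met — fails.
C5: 5f − 4h = 5(-12) − 4(7) = -88 — holds.
C6: f − c = -12 − (-4) = -8 — holds.
C7: |-1 − (-12)| = 11; 11 ≤ 13 — holds.
C8: f = -12, not > -10; antecedent false, conditional vacuously true — holds.
C9: h − d = 7 − (-1) = 8 — holds.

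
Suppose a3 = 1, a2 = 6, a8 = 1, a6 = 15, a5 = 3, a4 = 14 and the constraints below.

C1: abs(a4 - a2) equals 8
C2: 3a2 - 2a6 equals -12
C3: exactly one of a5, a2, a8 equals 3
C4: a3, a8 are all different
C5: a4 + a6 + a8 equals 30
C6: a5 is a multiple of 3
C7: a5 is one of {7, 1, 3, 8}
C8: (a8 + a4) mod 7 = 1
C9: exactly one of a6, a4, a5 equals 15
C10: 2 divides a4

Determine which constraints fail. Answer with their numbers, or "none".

C1: abs(14 - 6) = 8  holds
C2: 3a2 - 2a6 = 3(6) - 2(15) = -12  holds
C3: a5=3, a2=6, a8=1; 1 of them equals 3  holds
C4: a3 = a8 = 1, not all different  fails
C5: a4 + a6 + a8 = 14 + 15 + 1 = 30  holds
C6: 3 / 3 = 1, so 3 divides 3  holds
C7: a5 = 3 is in {7, 1, 3, 8}  holds
C8: a8 + a4 = 15; 15 mod 7 = 1  holds
C9: a6=15, a4=14, a5=3; 1 of them equals 15  holds
C10: 14 / 2 = 7, so 2 divides 14  holds

No — constraint 4 is not satisfied.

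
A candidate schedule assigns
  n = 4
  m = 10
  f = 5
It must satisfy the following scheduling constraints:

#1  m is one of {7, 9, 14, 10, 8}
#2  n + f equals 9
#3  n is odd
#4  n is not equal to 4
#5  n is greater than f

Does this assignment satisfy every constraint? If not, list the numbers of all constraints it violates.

#1 m = 10 is in {7, 9, 14, 10, 8}  OK
#2 n + f = 4 + 5 = 9  OK
#3 n = 4 is even  FAIL
#4 n = 4, but 4 is required to differ  FAIL
#5 n = 4, f = 5; 4 ≤ 5 (want >)  FAIL

No — constraints 3, 4, 5 are not satisfied.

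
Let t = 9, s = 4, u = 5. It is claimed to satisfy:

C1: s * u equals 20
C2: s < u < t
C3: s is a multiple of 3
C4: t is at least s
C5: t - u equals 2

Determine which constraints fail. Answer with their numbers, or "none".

Violated: 3, 5.

C1: s * u = 4 * 5 = 20  ✓
C2: values 4 < 5 < 9  ✓
C3: 4 = 3*1 + 1, so 3 does not divide 4  ✗
C4: t = 9, s = 4; 9 ≥ 4  ✓
C5: t - u = 9 - 5 = 4, not 2  ✗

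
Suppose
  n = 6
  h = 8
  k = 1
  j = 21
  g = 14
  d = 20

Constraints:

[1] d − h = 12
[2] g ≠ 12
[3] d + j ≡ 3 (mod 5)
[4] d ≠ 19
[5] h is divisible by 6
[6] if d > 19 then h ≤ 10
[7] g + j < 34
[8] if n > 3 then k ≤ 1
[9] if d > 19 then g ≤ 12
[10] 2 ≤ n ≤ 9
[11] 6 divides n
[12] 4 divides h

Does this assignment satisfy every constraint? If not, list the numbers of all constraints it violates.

[1] d − h = 20 − 8 = 12  holds
[2] g = 14, and 14 ≠ 12  holds
[3] d + j = 41; 41 mod 5 = 1, not 3  fails
[4] d = 20, and 20 ≠ 19  holds
[5] 8 = 6×1 + 2, so 6 does not divide 8  fails
[6] d = 20 > 19, so we need h ≤ 10; h = 8 ≤ 10  holds
[7] g + j = 14 + 21 = 35; 35 ≥ 34, bound 34 not met  fails
[8] n = 6 > 3, so we need k ≤ 1; k = 1 ≤ 1  holds
[9] d = 20 > 19, so we need g ≤ 12; but g = 14 > 12  fails
[10] n = 6 lies in [2, 9]  holds
[11] 6 / 6 = 1, so 6 divides 6  holds
[12] 8 / 4 = 2, so 4 divides 8  holds

No — constraints 3, 5, 7, 9 are not satisfied.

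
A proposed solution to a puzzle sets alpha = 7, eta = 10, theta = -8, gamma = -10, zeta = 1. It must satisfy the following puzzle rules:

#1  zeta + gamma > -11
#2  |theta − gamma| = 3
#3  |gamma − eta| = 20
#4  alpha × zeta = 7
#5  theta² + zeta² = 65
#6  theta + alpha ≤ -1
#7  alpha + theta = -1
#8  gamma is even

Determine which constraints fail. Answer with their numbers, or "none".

No — constraint 2 is not satisfied.

#1 zeta + gamma = 1 + (-10) = -9; -9 > -11 — holds.
#2 |-8 − (-10)| = 2, not 3 — does not hold.
#3 |-10 − 10| = 20 — holds.
#4 alpha × zeta = 7 × 1 = 7 — holds.
#5 theta² + zeta² = (-8)² + 1² = 64 + 1 = 65 — holds.
#6 theta + alpha = -8 + 7 = -1; -1 ≤ -1 — holds.
#7 alpha + theta = 7 + (-8) = -1 — holds.
#8 gamma = -10 is even — holds.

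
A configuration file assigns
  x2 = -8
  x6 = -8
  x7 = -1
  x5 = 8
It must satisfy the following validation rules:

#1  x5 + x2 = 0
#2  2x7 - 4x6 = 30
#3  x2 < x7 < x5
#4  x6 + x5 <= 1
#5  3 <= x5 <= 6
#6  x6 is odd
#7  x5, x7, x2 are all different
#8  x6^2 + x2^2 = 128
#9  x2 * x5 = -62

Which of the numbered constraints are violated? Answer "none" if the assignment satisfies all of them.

#1 x5 + x2 = 8 + (-8) = 0 — holds.
#2 2x7 - 4x6 = 2(-1) - 4(-8) = 30 — holds.
#3 values -8 < -1 < 8 — holds.
#4 x6 + x5 = -8 + 8 = 0; 0 ≤ 1 — holds.
#5 x5 = 8 is outside [3, 6] — fails.
#6 x6 = -8 is even — fails.
#7 values 8, -1, -8 are pairwise distinct — holds.
#8 x6^2 + x2^2 = (-8)^2 + (-8)^2 = 64 + 64 = 128 — holds.
#9 x2 * x5 = -8 * 8 = -64, not -62 — fails.

Constraints 5, 6, 9 are violated.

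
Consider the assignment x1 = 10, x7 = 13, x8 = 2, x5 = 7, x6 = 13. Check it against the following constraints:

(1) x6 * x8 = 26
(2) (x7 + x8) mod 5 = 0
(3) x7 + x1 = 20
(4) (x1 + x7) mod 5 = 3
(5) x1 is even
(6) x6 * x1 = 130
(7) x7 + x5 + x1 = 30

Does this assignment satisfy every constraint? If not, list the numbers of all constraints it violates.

(1) x6 * x8 = 13 * 2 = 26 — satisfied.
(2) x7 + x8 = 15; 15 mod 5 = 0 — satisfied.
(3) x7 + x1 = 13 + 10 = 23, not 20 — violated.
(4) x1 + x7 = 23; 23 mod 5 = 3 — satisfied.
(5) x1 = 10 is even — satisfied.
(6) x6 * x1 = 13 * 10 = 130 — satisfied.
(7) x7 + x5 + x1 = 13 + 7 + 10 = 30 — satisfied.

Constraint 3 does not hold.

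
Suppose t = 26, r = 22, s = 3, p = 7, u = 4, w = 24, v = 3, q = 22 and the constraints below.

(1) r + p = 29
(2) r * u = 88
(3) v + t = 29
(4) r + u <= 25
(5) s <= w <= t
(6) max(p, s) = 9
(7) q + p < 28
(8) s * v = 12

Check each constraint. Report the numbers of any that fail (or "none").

(1) r + p = 22 + 7 = 29 — OK.
(2) r * u = 22 * 4 = 88 — OK.
(3) v + t = 3 + 26 = 29 — OK.
(4) r + u = 22 + 4 = 26; 26 > 25, bound 25 not met — violated.
(5) values 3 <= 24 <= 26 — OK.
(6) max(7, 3) = 7, not 9 — violated.
(7) q + p = 22 + 7 = 29; 29 ≥ 28, bound 28 not met — violated.
(8) s * v = 3 * 3 = 9, not 12 — violated.

Constraints 4, 6, 7, 8 are violated.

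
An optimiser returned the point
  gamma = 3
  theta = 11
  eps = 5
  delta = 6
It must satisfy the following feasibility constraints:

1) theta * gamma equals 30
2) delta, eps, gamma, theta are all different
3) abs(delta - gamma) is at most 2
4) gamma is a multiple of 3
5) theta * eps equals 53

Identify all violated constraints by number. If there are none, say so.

No — constraints 1, 3, and 5 are not satisfied.

1) theta * gamma = 11 * 3 = 33, not 30 — violated.
2) values 6, 5, 3, 11 are pairwise distinct — OK.
3) abs(6 - 3) = 3; 3 > 2, exceeds bound 2 — violated.
4) 3 / 3 = 1, so 3 divides 3 — OK.
5) theta * eps = 11 * 5 = 55, not 53 — violated.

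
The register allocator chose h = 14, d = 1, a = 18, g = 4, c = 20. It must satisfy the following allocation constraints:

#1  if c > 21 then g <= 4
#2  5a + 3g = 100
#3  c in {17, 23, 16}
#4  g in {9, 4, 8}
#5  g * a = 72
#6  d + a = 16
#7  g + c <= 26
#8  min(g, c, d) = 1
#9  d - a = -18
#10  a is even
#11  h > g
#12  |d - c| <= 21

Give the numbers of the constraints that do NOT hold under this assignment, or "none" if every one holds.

Constraints 2, 3, 6, and 9 are violated.

#1 c = 20, not > 21; antecedent false, conditional vacuously true  OK
#2 5a + 3g = 5(18) + 3(4) = 102, not 100  FAIL
#3 c = 20 is not in {17, 23, 16}  FAIL
#4 g = 4 is in {9, 4, 8}  OK
#5 g * a = 4 * 18 = 72  OK
#6 d + a = 1 + 18 = 19, not 16  FAIL
#7 g + c = 4 + 20 = 24; 24 ≤ 26  OK
#8 min(4, 20, 1) = 1  OK
#9 d - a = 1 - 18 = -17, not -18  FAIL
#10 a = 18 is even  OK
#11 h = 14, g = 4; 14 > 4  OK
#12 |1 - 20| = 19; 19 ≤ 21  OK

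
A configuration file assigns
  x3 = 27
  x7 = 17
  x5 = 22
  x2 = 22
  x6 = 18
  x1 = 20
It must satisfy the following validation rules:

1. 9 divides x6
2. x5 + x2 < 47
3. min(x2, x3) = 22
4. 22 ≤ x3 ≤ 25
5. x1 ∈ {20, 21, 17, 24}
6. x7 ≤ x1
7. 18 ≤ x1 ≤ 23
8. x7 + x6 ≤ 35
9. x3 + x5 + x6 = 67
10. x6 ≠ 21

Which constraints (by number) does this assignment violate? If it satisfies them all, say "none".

Violated: 4.

1. 18 / 9 = 2, so 9 divides 18  true
2. x5 + x2 = 22 + 22 = 44; 44 < 47  true
3. min(22, 27) = 22  true
4. x3 = 27 is outside [22, 25]  false
5. x1 = 20 is in {20, 21, 17, 24}  true
6. x7 = 17, x1 = 20; 17 ≤ 20  true
7. x1 = 20 lies in [18, 23]  true
8. x7 + x6 = 17 + 18 = 35; 35 ≤ 35  true
9. x3 + x5 + x6 = 27 + 22 + 18 = 67  true
10. x6 = 18, and 18 ≠ 21  true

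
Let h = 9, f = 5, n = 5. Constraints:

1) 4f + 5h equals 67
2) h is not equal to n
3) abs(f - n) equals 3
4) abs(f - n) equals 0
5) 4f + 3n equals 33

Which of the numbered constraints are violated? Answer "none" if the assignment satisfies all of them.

No — constraints 1, 3, and 5 are not satisfied.

1) 4f + 5h = 4(5) + 5(9) = 65, not 67  ✘
2) h = 9, n = 5; distinct  ✔
3) abs(5 - 5) = 0, not 3  ✘
4) abs(5 - 5) = 0  ✔
5) 4f + 3n = 4(5) + 3(5) = 35, not 33  ✘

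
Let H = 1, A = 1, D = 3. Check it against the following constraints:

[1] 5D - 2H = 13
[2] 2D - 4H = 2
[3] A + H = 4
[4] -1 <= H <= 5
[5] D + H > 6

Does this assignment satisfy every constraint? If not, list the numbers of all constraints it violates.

No — constraints 3 and 5 are not satisfied.

[1] 5D - 2H = 5(3) - 2(1) = 13 — OK.
[2] 2D - 4H = 2(3) - 4(1) = 2 — OK.
[3] A + H = 1 + 1 = 2, not 4 — violated.
[4] H = 1 lies in [-1, 5] — OK.
[5] D + H = 3 + 1 = 4; 4 ≤ 6, bound 6 not met — violated.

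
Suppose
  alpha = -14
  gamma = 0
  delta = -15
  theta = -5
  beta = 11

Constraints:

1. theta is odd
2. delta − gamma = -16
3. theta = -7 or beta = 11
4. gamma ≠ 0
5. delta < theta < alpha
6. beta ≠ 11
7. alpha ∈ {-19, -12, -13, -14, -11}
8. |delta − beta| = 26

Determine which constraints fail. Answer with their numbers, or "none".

Constraints 2, 4, 5, and 6 do not hold.

1. theta = -5 is odd  yes
2. delta − gamma = -15 − 0 = -15, not -16  no
3. theta = -5 ≠ -7, but beta = 11 = 11 (second disjunct)  yes
4. gamma = 0, but 0 is required to differ  no
5. values -15, -5, -14; theta = -5 is not < alpha = -14  no
6. beta = 11, but 11 is required to differ  no
7. alpha = -14 is in {-19, -12, -13, -14, -11}  yes
8. |-15 − 11| = 26  yes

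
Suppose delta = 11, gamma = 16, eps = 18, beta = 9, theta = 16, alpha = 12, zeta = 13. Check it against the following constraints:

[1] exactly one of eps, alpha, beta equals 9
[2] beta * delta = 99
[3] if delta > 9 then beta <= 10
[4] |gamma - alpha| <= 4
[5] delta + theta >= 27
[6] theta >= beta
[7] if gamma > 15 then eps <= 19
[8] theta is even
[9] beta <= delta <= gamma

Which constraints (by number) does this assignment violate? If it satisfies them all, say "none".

[1] eps=18, alpha=12, beta=9; 1 of them equals 9 — satisfied.
[2] beta * delta = 9 * 11 = 99 — satisfied.
[3] delta = 11 > 9, so we need beta ≤ 10; beta = 9 ≤ 10 — satisfied.
[4] |16 - 12| = 4; 4 ≤ 4 — satisfied.
[5] delta + theta = 11 + 16 = 27; 27 ≥ 27 — satisfied.
[6] theta = 16, beta = 9; 16 ≥ 9 — satisfied.
[7] gamma = 16 > 15, so we need eps ≤ 19; eps = 18 ≤ 19 — satisfied.
[8] theta = 16 is even — satisfied.
[9] values 9 <= 11 <= 16 — satisfied.

Yes — all constraints hold.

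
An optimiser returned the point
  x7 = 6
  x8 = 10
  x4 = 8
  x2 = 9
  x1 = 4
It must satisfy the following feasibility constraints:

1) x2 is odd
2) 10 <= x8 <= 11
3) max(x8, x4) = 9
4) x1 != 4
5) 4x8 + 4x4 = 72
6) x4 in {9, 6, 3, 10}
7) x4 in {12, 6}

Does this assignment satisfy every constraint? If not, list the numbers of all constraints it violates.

1) x2 = 9 is odd — satisfied.
2) x8 = 10 lies in [10, 11] — satisfied.
3) max(10, 8) = 10, not 9 — violated.
4) x1 = 4, but 4 is required to differ — violated.
5) 4x8 + 4x4 = 4(10) + 4(8) = 72 — satisfied.
6) x4 = 8 is not in {9, 6, 3, 10} — violated.
7) x4 = 8 is not in {12, 6} — violated.

The assignment fails constraints 3, 4, 6, and 7.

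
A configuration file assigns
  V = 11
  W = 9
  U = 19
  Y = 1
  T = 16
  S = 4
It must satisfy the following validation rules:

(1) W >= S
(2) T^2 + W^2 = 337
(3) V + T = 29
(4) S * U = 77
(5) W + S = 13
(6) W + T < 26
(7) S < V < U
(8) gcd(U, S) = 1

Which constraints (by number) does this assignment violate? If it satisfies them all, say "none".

No — constraints 3 and 4 are not satisfied.

(1) W = 9, S = 4; 9 ≥ 4  yes
(2) T^2 + W^2 = 16^2 + 9^2 = 256 + 81 = 337  yes
(3) V + T = 11 + 16 = 27, not 29  no
(4) S * U = 4 * 19 = 76, not 77  no
(5) W + S = 9 + 4 = 13  yes
(6) W + T = 9 + 16 = 25; 25 < 26  yes
(7) values 4 < 11 < 19  yes
(8) gcd(19, 4) = 1  yes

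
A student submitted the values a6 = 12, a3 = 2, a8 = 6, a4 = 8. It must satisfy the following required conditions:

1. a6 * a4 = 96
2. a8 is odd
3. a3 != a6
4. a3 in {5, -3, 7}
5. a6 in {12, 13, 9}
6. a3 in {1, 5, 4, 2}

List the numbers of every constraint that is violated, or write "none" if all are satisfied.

The assignment fails constraints 2, 4.

1. a6 * a4 = 12 * 8 = 96 — holds.
2. a8 = 6 is even — does not hold.
3. a3 = 2, a6 = 12; distinct — holds.
4. a3 = 2 is not in {5, -3, 7} — does not hold.
5. a6 = 12 is in {12, 13, 9} — holds.
6. a3 = 2 is in {1, 5, 4, 2} — holds.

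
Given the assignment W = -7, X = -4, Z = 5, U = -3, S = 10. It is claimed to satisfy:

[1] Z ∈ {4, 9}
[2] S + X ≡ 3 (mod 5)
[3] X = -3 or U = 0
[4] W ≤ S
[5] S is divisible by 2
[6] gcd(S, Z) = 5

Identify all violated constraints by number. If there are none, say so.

[1] Z = 5 is not in {4, 9}  fails
[2] S + X = 6; 6 mod 5 = 1, not 3  fails
[3] X = -4 ≠ -3 and U = -3 ≠ 0; both disjuncts false  fails
[4] W = -7, S = 10; -7 ≤ 10  holds
[5] 10 / 2 = 5, so 2 divides 10  holds
[6] gcd(10, 5) = 5  holds

Constraints 1, 2, 3 are violated.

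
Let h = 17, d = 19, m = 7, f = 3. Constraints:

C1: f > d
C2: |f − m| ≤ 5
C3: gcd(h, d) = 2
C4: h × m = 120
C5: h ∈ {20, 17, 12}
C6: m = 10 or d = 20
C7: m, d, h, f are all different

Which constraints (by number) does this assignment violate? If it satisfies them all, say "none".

No — constraints 1, 3, 4, 6 are not satisfied.

C1: f = 3, d = 19; 3 ≤ 19 (want >)  no
C2: |3 − 7| = 4; 4 ≤ 5  yes
C3: gcd(17, 19) = 1, not 2  no
C4: h × m = 17 × 7 = 119, not 120  no
C5: h = 17 is in {20, 17, 12}  yes
C6: m = 7 ≠ 10 and d = 19 ≠ 20; both disjuncts false  no
C7: values 7, 19, 17, 3 are pairwise distinct  yes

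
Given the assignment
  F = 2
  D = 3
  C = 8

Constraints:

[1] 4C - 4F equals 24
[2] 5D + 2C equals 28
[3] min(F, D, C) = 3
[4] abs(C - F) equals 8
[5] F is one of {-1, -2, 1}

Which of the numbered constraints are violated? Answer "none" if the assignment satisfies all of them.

[1] 4C - 4F = 4(8) - 4(2) = 24  holds
[2] 5D + 2C = 5(3) + 2(8) = 31, not 28  fails
[3] min(2, 3, 8) = 2, not 3  fails
[4] abs(8 - 2) = 6, not 8  fails
[5] F = 2 is not in {-1, -2, 1}  fails

Violated: 2, 3, 4, and 5.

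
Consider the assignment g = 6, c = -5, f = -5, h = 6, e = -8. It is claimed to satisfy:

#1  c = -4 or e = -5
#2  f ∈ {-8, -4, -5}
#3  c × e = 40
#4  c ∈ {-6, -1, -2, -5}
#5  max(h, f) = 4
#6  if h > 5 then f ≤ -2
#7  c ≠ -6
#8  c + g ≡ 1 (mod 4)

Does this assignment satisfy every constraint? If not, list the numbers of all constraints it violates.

#1 c = -5 ≠ -4 and e = -8 ≠ -5; both disjuncts false — violated.
#2 f = -5 is in {-8, -4, -5} — OK.
#3 c × e = -5 × (-8) = 40 — OK.
#4 c = -5 is in {-6, -1, -2, -5} — OK.
#5 max(6, -5) = 6, not 4 — violated.
#6 h = 6 > 5, so we need f ≤ -2; f = -5 ≤ -2 — OK.
#7 c = -5, and -5 ≠ -6 — OK.
#8 c + g = 1; 1 mod 4 = 1 — OK.

No — constraints 1 and 5 are not satisfied.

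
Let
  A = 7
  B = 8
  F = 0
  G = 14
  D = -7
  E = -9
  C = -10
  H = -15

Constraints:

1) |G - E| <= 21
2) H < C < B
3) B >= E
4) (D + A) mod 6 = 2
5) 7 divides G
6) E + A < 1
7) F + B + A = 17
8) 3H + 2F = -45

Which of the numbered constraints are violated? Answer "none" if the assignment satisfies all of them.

Constraints 1, 4, and 7 do not hold.

1) |14 - (-9)| = 23; 23 > 21, exceeds bound 21 — does not hold.
2) values -15 < -10 < 8 — holds.
3) B = 8, E = -9; 8 ≥ -9 — holds.
4) D + A = 0; 0 mod 6 = 0, not 2 — does not hold.
5) 14 / 7 = 2, so 7 divides 14 — holds.
6) E + A = -9 + 7 = -2; -2 < 1 — holds.
7) F + B + A = 0 + 8 + 7 = 15, not 17 — does not hold.
8) 3H + 2F = 3(-15) + 2(0) = -45 — holds.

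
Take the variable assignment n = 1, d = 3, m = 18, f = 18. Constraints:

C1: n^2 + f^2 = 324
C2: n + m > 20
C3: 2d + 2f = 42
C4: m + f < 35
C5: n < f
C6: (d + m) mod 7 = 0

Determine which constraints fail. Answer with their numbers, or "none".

Constraints 1, 2, and 4 do not hold.

C1: n^2 + f^2 = 1^2 + 18^2 = 1 + 324 = 325, not 324  fails
C2: n + m = 1 + 18 = 19; 19 ≤ 20, bound 20 not met  fails
C3: 2d + 2f = 2(3) + 2(18) = 42  holds
C4: m + f = 18 + 18 = 36; 36 ≥ 35, bound 35 not met  fails
C5: n = 1, f = 18; 1 < 18  holds
C6: d + m = 21; 21 mod 7 = 0  holds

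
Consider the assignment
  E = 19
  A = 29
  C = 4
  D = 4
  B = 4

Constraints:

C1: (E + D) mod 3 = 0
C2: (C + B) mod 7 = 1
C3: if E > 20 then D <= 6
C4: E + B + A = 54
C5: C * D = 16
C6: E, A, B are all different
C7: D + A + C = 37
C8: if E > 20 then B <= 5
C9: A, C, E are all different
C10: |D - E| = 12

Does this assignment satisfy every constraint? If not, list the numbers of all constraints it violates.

C1: E + D = 23; 23 mod 3 = 2, not 0 — fails.
C2: C + B = 8; 8 mod 7 = 1 — holds.
C3: E = 19, not > 20; antecedent false, conditional vacuously true — holds.
C4: E + B + A = 19 + 4 + 29 = 52, not 54 — fails.
C5: C * D = 4 * 4 = 16 — holds.
C6: values 19, 29, 4 are pairwise distinct — holds.
C7: D + A + C = 4 + 29 + 4 = 37 — holds.
C8: E = 19, not > 20; antecedent false, conditional vacuously true — holds.
C9: values 29, 4, 19 are pairwise distinct — holds.
C10: |4 - 19| = 15, not 12 — fails.

Constraints 1, 4, and 10 do not hold.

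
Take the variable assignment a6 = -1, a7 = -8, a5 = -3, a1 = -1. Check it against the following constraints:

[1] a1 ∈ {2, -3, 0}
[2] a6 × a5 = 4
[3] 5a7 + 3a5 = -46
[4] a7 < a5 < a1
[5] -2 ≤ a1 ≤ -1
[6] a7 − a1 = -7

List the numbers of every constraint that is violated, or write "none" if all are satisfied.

[1] a1 = -1 is not in {2, -3, 0}  fails
[2] a6 × a5 = -1 × (-3) = 3, not 4  fails
[3] 5a7 + 3a5 = 5(-8) + 3(-3) = -49, not -46  fails
[4] values -8 < -3 < -1  holds
[5] a1 = -1 lies in [-2, -1]  holds
[6] a7 − a1 = -8 − (-1) = -7  holds

The assignment fails constraints 1, 2, and 3.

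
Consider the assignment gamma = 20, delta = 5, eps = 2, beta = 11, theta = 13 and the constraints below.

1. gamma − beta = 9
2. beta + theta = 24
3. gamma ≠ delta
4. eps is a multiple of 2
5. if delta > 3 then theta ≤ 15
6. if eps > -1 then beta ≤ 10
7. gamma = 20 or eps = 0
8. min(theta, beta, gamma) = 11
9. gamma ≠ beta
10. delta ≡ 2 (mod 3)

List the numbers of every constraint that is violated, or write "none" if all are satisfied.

1. gamma − beta = 20 − 11 = 9 — holds.
2. beta + theta = 11 + 13 = 24 — holds.
3. gamma = 20, delta = 5; distinct — holds.
4. 2 / 2 = 1, so 2 divides 2 — holds.
5. delta = 5 > 3, so we need theta ≤ 15; theta = 13 ≤ 15 — holds.
6. eps = 2 > -1, so we need beta ≤ 10; but beta = 11 > 10 — does not hold.
7. gamma = 20 = 20 (first disjunct) — holds.
8. min(13, 11, 20) = 11 — holds.
9. gamma = 20, beta = 11; distinct — holds.
10. 5 mod 3 = 2 — holds.

The assignment fails constraint 6.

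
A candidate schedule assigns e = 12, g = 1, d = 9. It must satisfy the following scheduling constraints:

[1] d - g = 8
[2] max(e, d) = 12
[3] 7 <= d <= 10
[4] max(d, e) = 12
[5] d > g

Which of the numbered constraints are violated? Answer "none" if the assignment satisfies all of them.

[1] d - g = 9 - 1 = 8 — holds.
[2] max(12, 9) = 12 — holds.
[3] d = 9 lies in [7, 10] — holds.
[4] max(9, 12) = 12 — holds.
[5] d = 9, g = 1; 9 > 1 — holds.

None — every constraint holds.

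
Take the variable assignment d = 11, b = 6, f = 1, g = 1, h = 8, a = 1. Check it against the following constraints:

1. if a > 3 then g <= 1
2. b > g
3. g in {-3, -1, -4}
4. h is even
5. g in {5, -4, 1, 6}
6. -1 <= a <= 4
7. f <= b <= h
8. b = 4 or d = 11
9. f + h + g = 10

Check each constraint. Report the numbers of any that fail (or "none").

The assignment fails constraint 3.

1. a = 1, not > 3; antecedent false, conditional vacuously true — satisfied.
2. b = 6, g = 1; 6 > 1 — satisfied.
3. g = 1 is not in {-3, -1, -4} — violated.
4. h = 8 is even — satisfied.
5. g = 1 is in {5, -4, 1, 6} — satisfied.
6. a = 1 lies in [-1, 4] — satisfied.
7. values 1 <= 6 <= 8 — satisfied.
8. b = 6 ≠ 4, but d = 11 = 11 (second disjunct) — satisfied.
9. f + h + g = 1 + 8 + 1 = 10 — satisfied.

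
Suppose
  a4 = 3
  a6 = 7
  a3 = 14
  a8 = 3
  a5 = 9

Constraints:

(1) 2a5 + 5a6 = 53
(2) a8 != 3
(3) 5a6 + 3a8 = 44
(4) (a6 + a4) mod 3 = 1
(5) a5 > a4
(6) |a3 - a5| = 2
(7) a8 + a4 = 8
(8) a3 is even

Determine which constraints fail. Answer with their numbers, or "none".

Violated: 2, 6, 7.

(1) 2a5 + 5a6 = 2(9) + 5(7) = 53  yes
(2) a8 = 3, but 3 is required to differ  no
(3) 5a6 + 3a8 = 5(7) + 3(3) = 44  yes
(4) a6 + a4 = 10; 10 mod 3 = 1  yes
(5) a5 = 9, a4 = 3; 9 > 3  yes
(6) |14 - 9| = 5, not 2  no
(7) a8 + a4 = 3 + 3 = 6, not 8  no
(8) a3 = 14 is even  yes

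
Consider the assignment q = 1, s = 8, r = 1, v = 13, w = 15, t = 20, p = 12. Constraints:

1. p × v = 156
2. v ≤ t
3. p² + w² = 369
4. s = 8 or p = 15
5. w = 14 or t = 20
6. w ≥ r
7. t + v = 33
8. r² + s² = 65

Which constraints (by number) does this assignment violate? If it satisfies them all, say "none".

No violations.

1. p × v = 12 × 13 = 156 — holds.
2. v = 13, t = 20; 13 ≤ 20 — holds.
3. p² + w² = 12² + 15² = 144 + 225 = 369 — holds.
4. s = 8 = 8 (first disjunct) — holds.
5. w = 15 ≠ 14, but t = 20 = 20 (second disjunct) — holds.
6. w = 15, r = 1; 15 ≥ 1 — holds.
7. t + v = 20 + 13 = 33 — holds.
8. r² + s² = 1² + 8² = 1 + 64 = 65 — holds.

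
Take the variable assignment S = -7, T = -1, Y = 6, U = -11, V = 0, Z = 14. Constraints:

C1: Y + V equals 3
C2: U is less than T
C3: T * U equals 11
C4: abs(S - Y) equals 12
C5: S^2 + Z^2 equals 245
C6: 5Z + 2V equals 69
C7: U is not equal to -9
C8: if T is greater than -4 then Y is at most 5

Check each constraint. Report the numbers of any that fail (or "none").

Constraints 1, 4, 6, and 8 are violated.

C1: Y + V = 6 + 0 = 6, not 3 — does not hold.
C2: U = -11, T = -1; -11 < -1 — holds.
C3: T * U = -1 * (-11) = 11 — holds.
C4: abs(-7 - 6) = 13, not 12 — does not hold.
C5: S^2 + Z^2 = (-7)^2 + 14^2 = 49 + 196 = 245 — holds.
C6: 5Z + 2V = 5(14) + 2(0) = 70, not 69 — does not hold.
C7: U = -11, and -11 ≠ -9 — holds.
C8: T = -1 > -4, so we need Y ≤ 5; but Y = 6 > 5 — does not hold.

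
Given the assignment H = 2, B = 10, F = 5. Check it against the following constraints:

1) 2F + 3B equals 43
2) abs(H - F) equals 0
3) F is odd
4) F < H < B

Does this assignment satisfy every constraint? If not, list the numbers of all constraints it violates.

1) 2F + 3B = 2(5) + 3(10) = 40, not 43 — does not hold.
2) abs(2 - 5) = 3, not 0 — does not hold.
3) F = 5 is odd — holds.
4) values 5, 2, 10; F = 5 is not < H = 2 — does not hold.

Constraints 1, 2, 4 are violated.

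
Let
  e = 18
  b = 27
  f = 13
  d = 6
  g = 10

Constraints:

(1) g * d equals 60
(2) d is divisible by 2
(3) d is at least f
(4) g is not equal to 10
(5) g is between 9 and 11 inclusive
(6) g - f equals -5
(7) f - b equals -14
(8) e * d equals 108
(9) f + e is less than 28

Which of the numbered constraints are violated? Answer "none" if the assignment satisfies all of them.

No — constraints 3, 4, 6, and 9 are not satisfied.

(1) g * d = 10 * 6 = 60 — holds.
(2) 6 / 2 = 3, so 2 divides 6 — holds.
(3) d = 6, f = 13; 6 < 13 (want ≥) — fails.
(4) g = 10, but 10 is required to differ — fails.
(5) g = 10 lies in [9, 11] — holds.
(6) g - f = 10 - 13 = -3, not -5 — fails.
(7) f - b = 13 - 27 = -14 — holds.
(8) e * d = 18 * 6 = 108 — holds.
(9) f + e = 13 + 18 = 31; 31 ≥ 28, bound 28 not met — fails.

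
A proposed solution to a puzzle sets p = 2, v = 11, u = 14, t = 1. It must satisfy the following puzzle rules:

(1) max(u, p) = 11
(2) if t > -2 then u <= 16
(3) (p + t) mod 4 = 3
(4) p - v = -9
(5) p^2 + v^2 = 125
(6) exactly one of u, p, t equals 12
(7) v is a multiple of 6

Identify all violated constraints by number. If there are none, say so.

(1) max(14, 2) = 14, not 11  false
(2) t = 1 > -2, so we need u ≤ 16; u = 14 ≤ 16  true
(3) p + t = 3; 3 mod 4 = 3  true
(4) p - v = 2 - 11 = -9  true
(5) p^2 + v^2 = 2^2 + 11^2 = 4 + 121 = 125  true
(6) u=14, p=2, t=1; 0 of them equal 12, not exactly one  false
(7) 11 = 6*1 + 5, so 6 does not divide 11  false

Constraints 1, 6, 7 are violated.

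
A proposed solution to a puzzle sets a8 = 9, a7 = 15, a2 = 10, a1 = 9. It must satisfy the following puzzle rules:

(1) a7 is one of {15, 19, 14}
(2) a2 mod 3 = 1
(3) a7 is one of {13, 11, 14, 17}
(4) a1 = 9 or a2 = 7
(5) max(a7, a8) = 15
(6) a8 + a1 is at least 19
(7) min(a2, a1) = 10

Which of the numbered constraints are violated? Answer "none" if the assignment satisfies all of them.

(1) a7 = 15 is in {15, 19, 14} — holds.
(2) 10 mod 3 = 1 — holds.
(3) a7 = 15 is not in {13, 11, 14, 17} — does not hold.
(4) a1 = 9 = 9 (first disjunct) — holds.
(5) max(15, 9) = 15 — holds.
(6) a8 + a1 = 9 + 9 = 18; 18 < 19, bound 19 not met — does not hold.
(7) min(10, 9) = 9, not 10 — does not hold.

The assignment fails constraints 3, 6, 7.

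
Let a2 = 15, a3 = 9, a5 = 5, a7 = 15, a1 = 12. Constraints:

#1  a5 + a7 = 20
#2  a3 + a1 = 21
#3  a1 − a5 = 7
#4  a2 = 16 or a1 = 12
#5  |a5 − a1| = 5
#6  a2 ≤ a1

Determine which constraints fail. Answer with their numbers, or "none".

#1 a5 + a7 = 5 + 15 = 20 — holds.
#2 a3 + a1 = 9 + 12 = 21 — holds.
#3 a1 − a5 = 12 − 5 = 7 — holds.
#4 a2 = 15 ≠ 16, but a1 = 12 = 12 (second disjunct) — holds.
#5 |5 − 12| = 7, not 5 — does not hold.
#6 a2 = 15, a1 = 12; 15 > 12 (want ≤) — does not hold.

Constraints 5 and 6 do not hold.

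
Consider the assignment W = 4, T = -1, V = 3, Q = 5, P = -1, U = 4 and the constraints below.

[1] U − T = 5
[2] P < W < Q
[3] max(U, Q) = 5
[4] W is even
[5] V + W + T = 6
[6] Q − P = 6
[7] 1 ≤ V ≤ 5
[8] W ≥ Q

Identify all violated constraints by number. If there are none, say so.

[1] U − T = 4 − (-1) = 5  ✔
[2] values -1 < 4 < 5  ✔
[3] max(4, 5) = 5  ✔
[4] W = 4 is even  ✔
[5] V + W + T = 3 + 4 + (-1) = 6  ✔
[6] Q − P = 5 − (-1) = 6  ✔
[7] V = 3 lies in [1, 5]  ✔
[8] W = 4, Q = 5; 4 < 5 (want ≥)  ✘

Constraint 8 does not hold.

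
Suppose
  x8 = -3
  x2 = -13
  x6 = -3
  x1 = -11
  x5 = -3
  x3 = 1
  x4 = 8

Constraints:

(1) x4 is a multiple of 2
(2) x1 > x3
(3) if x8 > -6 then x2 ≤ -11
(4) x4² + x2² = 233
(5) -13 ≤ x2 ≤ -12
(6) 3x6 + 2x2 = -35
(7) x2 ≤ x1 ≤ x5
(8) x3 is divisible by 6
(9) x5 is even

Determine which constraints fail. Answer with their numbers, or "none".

Constraints 2, 8, 9 are violated.

(1) 8 / 2 = 4, so 2 divides 8  true
(2) x1 = -11, x3 = 1; -11 ≤ 1 (want >)  false
(3) x8 = -3 > -6, so we need x2 ≤ -11; x2 = -13 ≤ -11  true
(4) x4² + x2² = 8² + (-13)² = 64 + 169 = 233  true
(5) x2 = -13 lies in [-13, -12]  true
(6) 3x6 + 2x2 = 3(-3) + 2(-13) = -35  true
(7) values -13 ≤ -11 ≤ -3  true
(8) 1 = 6×0 + 1, so 6 does not divide 1  false
(9) x5 = -3 is odd  false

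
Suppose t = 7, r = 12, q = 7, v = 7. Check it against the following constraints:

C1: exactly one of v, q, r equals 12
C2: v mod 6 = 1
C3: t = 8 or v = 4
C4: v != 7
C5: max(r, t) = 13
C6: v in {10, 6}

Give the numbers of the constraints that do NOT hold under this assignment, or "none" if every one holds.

C1: v=7, q=7, r=12; 1 of them equals 12 — OK.
C2: 7 mod 6 = 1 — OK.
C3: t = 7 ≠ 8 and v = 7 ≠ 4; both disjuncts false — violated.
C4: v = 7, but 7 is required to differ — violated.
C5: max(12, 7) = 12, not 13 — violated.
C6: v = 7 is not in {10, 6} — violated.

No — constraints 3, 4, 5, and 6 are not satisfied.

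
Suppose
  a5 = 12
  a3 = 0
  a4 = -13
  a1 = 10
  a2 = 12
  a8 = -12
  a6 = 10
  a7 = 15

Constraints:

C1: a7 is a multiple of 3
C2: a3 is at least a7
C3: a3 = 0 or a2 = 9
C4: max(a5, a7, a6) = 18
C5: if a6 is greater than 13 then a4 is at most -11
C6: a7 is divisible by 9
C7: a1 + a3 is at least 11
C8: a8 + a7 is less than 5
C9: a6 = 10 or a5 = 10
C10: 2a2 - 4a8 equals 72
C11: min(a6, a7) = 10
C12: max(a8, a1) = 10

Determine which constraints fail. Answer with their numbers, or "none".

Constraints 2, 4, 6, and 7 do not hold.

C1: 15 / 3 = 5, so 3 divides 15 — OK.
C2: a3 = 0, a7 = 15; 0 < 15 (want ≥) — violated.
C3: a3 = 0 = 0 (first disjunct) — OK.
C4: max(12, 15, 10) = 15, not 18 — violated.
C5: a6 = 10, not > 13; antecedent false, conditional vacuously true — OK.
C6: 15 = 9*1 + 6, so 9 does not divide 15 — violated.
C7: a1 + a3 = 10 + 0 = 10; 10 < 11, bound 11 not met — violated.
C8: a8 + a7 = -12 + 15 = 3; 3 < 5 — OK.
C9: a6 = 10 = 10 (first disjunct) — OK.
C10: 2a2 - 4a8 = 2(12) - 4(-12) = 72 — OK.
C11: min(10, 15) = 10 — OK.
C12: max(-12, 10) = 10 — OK.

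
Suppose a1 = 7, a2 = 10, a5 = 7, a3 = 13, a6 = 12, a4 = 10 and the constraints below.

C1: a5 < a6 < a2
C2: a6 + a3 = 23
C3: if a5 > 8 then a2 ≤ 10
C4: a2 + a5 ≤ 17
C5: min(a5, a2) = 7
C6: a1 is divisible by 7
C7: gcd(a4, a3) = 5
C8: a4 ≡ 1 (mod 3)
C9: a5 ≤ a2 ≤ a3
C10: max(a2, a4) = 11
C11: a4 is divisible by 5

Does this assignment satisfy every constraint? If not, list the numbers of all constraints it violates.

C1: values 7, 12, 10; a6 = 12 is not < a2 = 10  FAIL
C2: a6 + a3 = 12 + 13 = 25, not 23  FAIL
C3: a5 = 7, not > 8; antecedent false, conditional vacuously true  OK
C4: a2 + a5 = 10 + 7 = 17; 17 ≤ 17  OK
C5: min(7, 10) = 7  OK
C6: 7 / 7 = 1, so 7 divides 7  OK
C7: gcd(10, 13) = 1, not 5  FAIL
C8: 10 mod 3 = 1  OK
C9: values 7 ≤ 10 ≤ 13  OK
C10: max(10, 10) = 10, not 11  FAIL
C11: 10 / 5 = 2, so 5 divides 10  OK

Constraints 1, 2, 7, 10 do not hold.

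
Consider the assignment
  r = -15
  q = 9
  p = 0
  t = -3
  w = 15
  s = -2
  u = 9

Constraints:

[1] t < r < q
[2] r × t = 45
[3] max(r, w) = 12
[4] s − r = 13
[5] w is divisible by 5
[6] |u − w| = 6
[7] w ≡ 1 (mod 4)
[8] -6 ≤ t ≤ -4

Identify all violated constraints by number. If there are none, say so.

[1] values -3, -15, 9; t = -3 is not < r = -15 — fails.
[2] r × t = -15 × (-3) = 45 — holds.
[3] max(-15, 15) = 15, not 12 — fails.
[4] s − r = -2 − (-15) = 13 — holds.
[5] 15 / 5 = 3, so 5 divides 15 — holds.
[6] |9 − 15| = 6 — holds.
[7] 15 mod 4 = 3, not 1 — fails.
[8] t = -3 is outside [-6, -4] — fails.

Constraints 1, 3, 7, and 8 do not hold.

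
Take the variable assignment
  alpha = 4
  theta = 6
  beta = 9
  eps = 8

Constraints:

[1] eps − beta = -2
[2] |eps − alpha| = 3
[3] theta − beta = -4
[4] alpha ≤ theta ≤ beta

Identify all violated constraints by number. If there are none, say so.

[1] eps − beta = 8 − 9 = -1, not -2  ✗
[2] |8 − 4| = 4, not 3  ✗
[3] theta − beta = 6 − 9 = -3, not -4  ✗
[4] values 4 ≤ 6 ≤ 9  ✓

No — constraints 1, 2, and 3 are not satisfied.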